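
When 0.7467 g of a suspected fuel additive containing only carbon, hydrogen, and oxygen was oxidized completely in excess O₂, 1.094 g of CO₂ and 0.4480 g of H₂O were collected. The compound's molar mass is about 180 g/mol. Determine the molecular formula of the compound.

C6H12O6

mol C = 1.094 g CO₂ ÷ 44.009 g/mol = 0.024859 mol
mol H = 2 × 0.4480 g H₂O ÷ 18.015 g/mol = 0.049736 mol
mass O = 0.7467 − (0.29858 + 0.050134) = 0.39799 g → mol O = 0.39799 ÷ 15.999 = 0.024876 mol
Divide by the smallest (0.024859 mol): C 1.000, H 2.001, O 1.001
Empirical formula: CH2O
Empirical-formula mass = 30.03 g/mol; 180 ÷ 30.03 ≈ 6, so the molecular formula is C6H12O6.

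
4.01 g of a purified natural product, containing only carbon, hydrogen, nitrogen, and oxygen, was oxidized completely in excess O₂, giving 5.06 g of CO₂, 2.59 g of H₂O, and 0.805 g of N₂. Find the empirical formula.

mol C = 5.06 g CO₂ ÷ 44.009 g/mol = 0.1150 mol
mol H = 2 × 2.59 g H₂O ÷ 18.015 g/mol = 0.2875 mol
mol N = 2 × 0.805 g N₂ ÷ 28.014 g/mol = 0.05747 mol
mass O = 4.01 − (1.381 + 0.2898 + 0.8050) = 1.534 g → mol O = 1.534 ÷ 15.999 = 0.09589 mol
Divide by the smallest (0.05747 mol): C 2.001, H 5.003, N 1.000, O 1.669
Multiplying each by 3 gives whole numbers: C 6.00, H 15.01, N 3.00, O 5.01

C6H15N3O5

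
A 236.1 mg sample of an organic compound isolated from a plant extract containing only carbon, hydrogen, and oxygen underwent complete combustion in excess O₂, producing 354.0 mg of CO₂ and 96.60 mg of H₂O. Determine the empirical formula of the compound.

C3H4O3

mol C = 0.3540 g CO₂ ÷ 44.009 g/mol = 0.0080438 mol
mol H = 2 × 0.09660 g H₂O ÷ 18.015 g/mol = 0.010724 mol
mass O = 0.2361 − (0.096614 + 0.010810) = 0.12868 g → mol O = 0.12868 ÷ 15.999 = 0.0080427 mol
Divide by the smallest (0.0080427 mol): C 1.000, H 1.333, O 1.000
Multiplying each by 3 gives whole numbers: C 3.00, H 4.00, O 3.00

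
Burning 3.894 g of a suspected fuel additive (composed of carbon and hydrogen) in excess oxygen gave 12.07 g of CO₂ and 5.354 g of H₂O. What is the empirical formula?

C6H13

mol C = 12.07 g CO₂ ÷ 44.009 g/mol = 0.27426 mol
mol H = 2 × 5.354 g H₂O ÷ 18.015 g/mol = 0.59439 mol
Divide by the smallest (0.27426 mol): C 1.000, H 2.167
Multiplying each by 6 gives whole numbers: C 6.00, H 13.00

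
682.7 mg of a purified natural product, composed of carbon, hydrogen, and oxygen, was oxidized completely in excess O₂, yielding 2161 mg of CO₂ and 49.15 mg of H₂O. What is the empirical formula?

mol C = 2.161 g CO₂ ÷ 44.009 g/mol = 0.049104 mol
mol H = 2 × 0.04915 g H₂O ÷ 18.015 g/mol = 0.0054566 mol
mass O = 0.6827 − (0.58978 + 0.0055002) = 0.087417 g → mol O = 0.087417 ÷ 15.999 = 0.0054639 mol
Divide by the smallest (0.0054566 mol): C 8.999, H 1.000, O 1.001

C9HO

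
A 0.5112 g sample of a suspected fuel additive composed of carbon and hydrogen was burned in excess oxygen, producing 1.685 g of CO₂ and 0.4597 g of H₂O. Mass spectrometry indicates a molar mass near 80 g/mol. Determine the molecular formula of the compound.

mol C = 1.685 g CO₂ ÷ 44.009 g/mol = 0.038288 mol
mol H = 2 × 0.4597 g H₂O ÷ 18.015 g/mol = 0.051035 mol
Divide by the smallest (0.038288 mol): C 1.000, H 1.333
Multiplying each by 3 gives whole numbers: C 3.00, H 4.00
Empirical formula: C3H4
Empirical-formula mass = 40.06 g/mol; 80 ÷ 40.06 ≈ 2, so the molecular formula is C6H8.

C6H8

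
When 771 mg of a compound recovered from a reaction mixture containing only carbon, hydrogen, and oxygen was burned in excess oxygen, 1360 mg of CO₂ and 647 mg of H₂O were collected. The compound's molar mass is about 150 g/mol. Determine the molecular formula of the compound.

C6H14O4

mol C = 1.36 g CO₂ ÷ 44.009 g/mol = 0.03090 mol
mol H = 2 × 0.647 g H₂O ÷ 18.015 g/mol = 0.07183 mol
mass O = 0.771 − (0.3712 + 0.07240) = 0.3274 g → mol O = 0.3274 ÷ 15.999 = 0.02047 mol
Divide by the smallest (0.02047 mol): C 1.510, H 3.510, O 1.000
Multiplying each by 2 gives whole numbers: C 3.02, H 7.02, O 2.00
Empirical formula: C3H7O2
Empirical-formula mass = 75.09 g/mol; 150 ÷ 75.09 ≈ 2, so the molecular formula is C6H14O4.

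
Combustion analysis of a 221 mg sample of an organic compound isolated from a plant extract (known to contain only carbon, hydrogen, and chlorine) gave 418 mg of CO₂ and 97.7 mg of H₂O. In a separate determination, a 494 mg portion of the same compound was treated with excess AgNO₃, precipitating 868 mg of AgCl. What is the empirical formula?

mol C = 0.418 g CO₂ ÷ 44.009 g/mol = 0.009498 mol
mol H = 2 × 0.0977 g H₂O ÷ 18.015 g/mol = 0.01085 mol
From the AgCl data: mol Cl per gram of compound = (0.868 ÷ 143.318) ÷ 0.494 = 0.01226 mol/g, so in the 0.221 g combustion sample mol Cl = 0.002709 mol
Divide by the smallest (0.002709 mol): C 3.506, H 4.003, Cl 1.000
Multiplying each by 2 gives whole numbers: C 7.01, H 8.01, Cl 2.00

C7H8Cl2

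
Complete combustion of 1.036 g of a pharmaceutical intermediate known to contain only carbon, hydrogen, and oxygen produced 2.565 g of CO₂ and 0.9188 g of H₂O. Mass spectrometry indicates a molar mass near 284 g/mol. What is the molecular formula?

mol C = 2.565 g CO₂ ÷ 44.009 g/mol = 0.058284 mol
mol H = 2 × 0.9188 g H₂O ÷ 18.015 g/mol = 0.10200 mol
mass O = 1.036 − (0.70004 + 0.10282) = 0.23314 g → mol O = 0.23314 ÷ 15.999 = 0.014572 mol
Divide by the smallest (0.014572 mol): C 4.000, H 7.000, O 1.000
Empirical formula: C4H7O
Empirical-formula mass = 71.10 g/mol; 284 ÷ 71.10 ≈ 4, so the molecular formula is C16H28O4.

C16H28O4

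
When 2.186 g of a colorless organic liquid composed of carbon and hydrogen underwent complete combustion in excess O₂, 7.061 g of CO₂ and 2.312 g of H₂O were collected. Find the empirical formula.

C5H8

mol C = 7.061 g CO₂ ÷ 44.009 g/mol = 0.16044 mol
mol H = 2 × 2.312 g H₂O ÷ 18.015 g/mol = 0.25667 mol
Divide by the smallest (0.16044 mol): C 1.000, H 1.600
Multiplying each by 5 gives whole numbers: C 5.00, H 8.00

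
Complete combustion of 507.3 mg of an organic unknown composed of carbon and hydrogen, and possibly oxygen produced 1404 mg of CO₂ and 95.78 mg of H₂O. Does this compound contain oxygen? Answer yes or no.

mol C = 1.404 g CO₂ ÷ 44.009 g/mol = 0.031903 mol
mol H = 2 × 0.09578 g H₂O ÷ 18.015 g/mol = 0.010633 mol
C and H account for only 0.39390 g of the 0.5073 g sample; the remaining 0.11340 g must be oxygen.

yes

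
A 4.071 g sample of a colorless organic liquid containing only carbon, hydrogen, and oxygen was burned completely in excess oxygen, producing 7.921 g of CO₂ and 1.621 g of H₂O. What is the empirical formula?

C5H5O3

mol C = 7.921 g CO₂ ÷ 44.009 g/mol = 0.17999 mol
mol H = 2 × 1.621 g H₂O ÷ 18.015 g/mol = 0.17996 mol
mass O = 4.071 − (2.1618 + 0.18140) = 1.7278 g → mol O = 1.7278 ÷ 15.999 = 0.10799 mol
Divide by the smallest (0.10799 mol): C 1.667, H 1.666, O 1.000
Multiplying each by 3 gives whole numbers: C 5.00, H 5.00, O 3.00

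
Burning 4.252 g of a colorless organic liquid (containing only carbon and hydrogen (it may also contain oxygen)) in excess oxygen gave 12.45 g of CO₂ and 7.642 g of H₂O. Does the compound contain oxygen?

mol C = 12.45 g CO₂ ÷ 44.009 g/mol = 0.28290 mol
mol H = 2 × 7.642 g H₂O ÷ 18.015 g/mol = 0.84840 mol
C and H together account for 4.2531 g — essentially the entire 4.252 g sample — so the compound contains no oxygen.

no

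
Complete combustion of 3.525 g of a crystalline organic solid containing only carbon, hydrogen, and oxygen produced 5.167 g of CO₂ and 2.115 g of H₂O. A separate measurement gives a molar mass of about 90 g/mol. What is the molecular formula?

C3H6O3

mol C = 5.167 g CO₂ ÷ 44.009 g/mol = 0.11741 mol
mol H = 2 × 2.115 g H₂O ÷ 18.015 g/mol = 0.23480 mol
mass O = 3.525 − (1.4102 + 0.23668) = 1.8781 g → mol O = 1.8781 ÷ 15.999 = 0.11739 mol
Divide by the smallest (0.11739 mol): C 1.000, H 2.000, O 1.000
Empirical formula: CH2O
Empirical-formula mass = 30.03 g/mol; 90 ÷ 30.03 ≈ 3, so the molecular formula is C3H6O3.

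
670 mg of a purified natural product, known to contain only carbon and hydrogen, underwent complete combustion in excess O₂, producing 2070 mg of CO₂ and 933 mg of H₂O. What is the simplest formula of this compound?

mol C = 2.07 g CO₂ ÷ 44.009 g/mol = 0.04704 mol
mol H = 2 × 0.933 g H₂O ÷ 18.015 g/mol = 0.1036 mol
Divide by the smallest (0.04704 mol): C 1.000, H 2.202
Multiplying each by 5 gives whole numbers: C 5.00, H 11.01

C5H11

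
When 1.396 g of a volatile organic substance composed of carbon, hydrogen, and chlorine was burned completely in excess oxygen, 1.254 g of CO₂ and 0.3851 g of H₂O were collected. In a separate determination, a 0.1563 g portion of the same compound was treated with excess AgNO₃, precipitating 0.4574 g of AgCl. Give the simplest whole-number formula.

mol C = 1.254 g CO₂ ÷ 44.009 g/mol = 0.028494 mol
mol H = 2 × 0.3851 g H₂O ÷ 18.015 g/mol = 0.042753 mol
From the AgCl data: mol Cl per gram of compound = (0.4574 ÷ 143.318) ÷ 0.1563 = 0.020419 mol/g, so in the 1.396 g combustion sample mol Cl = 0.028505 mol
Divide by the smallest (0.028494 mol): C 1.000, H 1.500, Cl 1.000
Multiplying each by 2 gives whole numbers: C 2.00, H 3.00, Cl 2.00

C2H3Cl2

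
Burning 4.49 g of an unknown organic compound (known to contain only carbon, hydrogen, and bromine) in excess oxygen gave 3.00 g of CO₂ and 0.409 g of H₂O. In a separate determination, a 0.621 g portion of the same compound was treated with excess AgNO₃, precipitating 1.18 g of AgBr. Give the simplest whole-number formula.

C3H2Br2

mol C = 3.00 g CO₂ ÷ 44.009 g/mol = 0.06817 mol
mol H = 2 × 0.409 g H₂O ÷ 18.015 g/mol = 0.04541 mol
From the AgBr data: mol Br per gram of compound = (1.18 ÷ 187.772) ÷ 0.621 = 0.01012 mol/g, so in the 4.49 g combustion sample mol Br = 0.04544 mol
Divide by the smallest (0.04541 mol): C 1.501, H 1.000, Br 1.001
Multiplying each by 2 gives whole numbers: C 3.00, H 2.00, Br 2.00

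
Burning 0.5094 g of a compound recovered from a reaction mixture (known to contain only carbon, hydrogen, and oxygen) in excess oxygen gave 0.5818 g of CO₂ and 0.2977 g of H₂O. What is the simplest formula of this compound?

mol C = 0.5818 g CO₂ ÷ 44.009 g/mol = 0.013220 mol
mol H = 2 × 0.2977 g H₂O ÷ 18.015 g/mol = 0.033050 mol
mass O = 0.5094 − (0.15879 + 0.033315) = 0.31730 g → mol O = 0.31730 ÷ 15.999 = 0.019832 mol
Divide by the smallest (0.013220 mol): C 1.000, H 2.500, O 1.500
Multiplying each by 2 gives whole numbers: C 2.00, H 5.00, O 3.00

C2H5O3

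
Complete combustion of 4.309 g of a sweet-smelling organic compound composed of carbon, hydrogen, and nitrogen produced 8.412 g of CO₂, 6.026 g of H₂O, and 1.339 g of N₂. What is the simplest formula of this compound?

mol C = 8.412 g CO₂ ÷ 44.009 g/mol = 0.19114 mol
mol H = 2 × 6.026 g H₂O ÷ 18.015 g/mol = 0.66900 mol
mol N = 2 × 1.339 g N₂ ÷ 28.014 g/mol = 0.095595 mol
Divide by the smallest (0.095595 mol): C 2.000, H 6.998, N 1.000

C2H7N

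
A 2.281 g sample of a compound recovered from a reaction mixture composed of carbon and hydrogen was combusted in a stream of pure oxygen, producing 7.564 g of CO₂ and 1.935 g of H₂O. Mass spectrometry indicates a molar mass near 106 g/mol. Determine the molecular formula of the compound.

C8H10

mol C = 7.564 g CO₂ ÷ 44.009 g/mol = 0.17187 mol
mol H = 2 × 1.935 g H₂O ÷ 18.015 g/mol = 0.21482 mol
Divide by the smallest (0.17187 mol): C 1.000, H 1.250
Multiplying each by 4 gives whole numbers: C 4.00, H 5.00
Empirical formula: C4H5
Empirical-formula mass = 53.08 g/mol; 106 ÷ 53.08 ≈ 2, so the molecular formula is C8H10.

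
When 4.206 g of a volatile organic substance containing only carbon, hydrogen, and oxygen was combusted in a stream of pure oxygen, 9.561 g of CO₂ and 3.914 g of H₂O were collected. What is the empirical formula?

mol C = 9.561 g CO₂ ÷ 44.009 g/mol = 0.21725 mol
mol H = 2 × 3.914 g H₂O ÷ 18.015 g/mol = 0.43453 mol
mass O = 4.206 − (2.6094 + 0.43800) = 1.1586 g → mol O = 1.1586 ÷ 15.999 = 0.072417 mol
Divide by the smallest (0.072417 mol): C 3.000, H 6.000, O 1.000

C3H6O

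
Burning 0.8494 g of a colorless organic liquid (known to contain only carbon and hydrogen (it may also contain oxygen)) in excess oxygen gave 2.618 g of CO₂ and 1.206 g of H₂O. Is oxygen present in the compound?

no

mol C = 2.618 g CO₂ ÷ 44.009 g/mol = 0.059488 mol
mol H = 2 × 1.206 g H₂O ÷ 18.015 g/mol = 0.13389 mol
C and H together account for 0.84947 g — essentially the entire 0.8494 g sample — so the compound contains no oxygen.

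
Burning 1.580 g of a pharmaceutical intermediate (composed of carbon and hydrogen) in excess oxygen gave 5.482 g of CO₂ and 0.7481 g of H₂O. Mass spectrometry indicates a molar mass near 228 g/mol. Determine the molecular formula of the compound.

mol C = 5.482 g CO₂ ÷ 44.009 g/mol = 0.12457 mol
mol H = 2 × 0.7481 g H₂O ÷ 18.015 g/mol = 0.083053 mol
Divide by the smallest (0.083053 mol): C 1.500, H 1.000
Multiplying each by 2 gives whole numbers: C 3.00, H 2.00
Empirical formula: C3H2
Empirical-formula mass = 38.05 g/mol; 228 ÷ 38.05 ≈ 6, so the molecular formula is C18H12.

C18H12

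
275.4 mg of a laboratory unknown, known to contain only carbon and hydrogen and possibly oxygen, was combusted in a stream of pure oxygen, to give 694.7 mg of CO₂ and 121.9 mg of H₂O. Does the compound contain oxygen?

mol C = 0.6947 g CO₂ ÷ 44.009 g/mol = 0.015785 mol
mol H = 2 × 0.1219 g H₂O ÷ 18.015 g/mol = 0.013533 mol
C and H account for only 0.20324 g of the 0.2754 g sample; the remaining 0.072160 g must be oxygen.

yes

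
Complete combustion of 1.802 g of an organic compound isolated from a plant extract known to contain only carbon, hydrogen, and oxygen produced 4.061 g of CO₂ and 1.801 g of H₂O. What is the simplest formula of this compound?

C6H13O2

mol C = 4.061 g CO₂ ÷ 44.009 g/mol = 0.092277 mol
mol H = 2 × 1.801 g H₂O ÷ 18.015 g/mol = 0.19994 mol
mass O = 1.802 − (1.1083 + 0.20154) = 0.49212 g → mol O = 0.49212 ÷ 15.999 = 0.030760 mol
Divide by the smallest (0.030760 mol): C 3.000, H 6.500, O 1.000
Multiplying each by 2 gives whole numbers: C 6.00, H 13.00, O 2.00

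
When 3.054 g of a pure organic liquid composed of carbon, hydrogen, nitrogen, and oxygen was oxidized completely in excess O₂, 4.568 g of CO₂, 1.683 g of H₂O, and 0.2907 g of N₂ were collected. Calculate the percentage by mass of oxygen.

43.49%

mol C = 4.568 g CO₂ ÷ 44.009 g/mol = 0.10380 mol
mol H = 2 × 1.683 g H₂O ÷ 18.015 g/mol = 0.18684 mol
mol N = 2 × 0.2907 g N₂ ÷ 28.014 g/mol = 0.020754 mol
mass O = 3.054 − (1.2467 + 0.18834 + 0.29070) = 1.3283 g → mol O = 1.3283 ÷ 15.999 = 0.083021 mol
mass % O = 1.3283 g ÷ 3.054 g × 100%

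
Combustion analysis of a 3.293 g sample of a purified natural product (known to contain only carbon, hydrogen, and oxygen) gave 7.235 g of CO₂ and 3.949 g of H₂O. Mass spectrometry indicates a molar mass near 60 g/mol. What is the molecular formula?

mol C = 7.235 g CO₂ ÷ 44.009 g/mol = 0.16440 mol
mol H = 2 × 3.949 g H₂O ÷ 18.015 g/mol = 0.43841 mol
mass O = 3.293 − (1.9746 + 0.44192) = 0.87649 g → mol O = 0.87649 ÷ 15.999 = 0.054784 mol
Divide by the smallest (0.054784 mol): C 3.001, H 8.003, O 1.000
Empirical formula: C3H8O
Empirical-formula mass = 60.10 g/mol; 60 ÷ 60.10 ≈ 1, so the molecular formula is C3H8O.

C3H8O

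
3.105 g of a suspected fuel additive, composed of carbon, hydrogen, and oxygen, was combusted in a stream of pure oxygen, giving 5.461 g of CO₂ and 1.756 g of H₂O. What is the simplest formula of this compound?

mol C = 5.461 g CO₂ ÷ 44.009 g/mol = 0.12409 mol
mol H = 2 × 1.756 g H₂O ÷ 18.015 g/mol = 0.19495 mol
mass O = 3.105 − (1.4904 + 0.19651) = 1.4181 g → mol O = 1.4181 ÷ 15.999 = 0.088635 mol
Divide by the smallest (0.088635 mol): C 1.400, H 2.199, O 1.000
Multiplying each by 5 gives whole numbers: C 7.00, H 11.00, O 5.00

C7H11O5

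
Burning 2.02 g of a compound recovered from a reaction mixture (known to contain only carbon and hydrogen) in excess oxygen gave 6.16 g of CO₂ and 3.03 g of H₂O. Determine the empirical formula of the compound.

C5H12

mol C = 6.16 g CO₂ ÷ 44.009 g/mol = 0.1400 mol
mol H = 2 × 3.03 g H₂O ÷ 18.015 g/mol = 0.3364 mol
Divide by the smallest (0.1400 mol): C 1.000, H 2.403
Multiplying each by 5 gives whole numbers: C 5.00, H 12.02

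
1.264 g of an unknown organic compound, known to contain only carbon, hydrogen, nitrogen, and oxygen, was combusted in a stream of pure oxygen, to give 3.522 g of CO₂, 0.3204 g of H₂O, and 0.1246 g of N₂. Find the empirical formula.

C9H4NO

mol C = 3.522 g CO₂ ÷ 44.009 g/mol = 0.080029 mol
mol H = 2 × 0.3204 g H₂O ÷ 18.015 g/mol = 0.035570 mol
mol N = 2 × 0.1246 g N₂ ÷ 28.014 g/mol = 0.0088956 mol
mass O = 1.264 − (0.96123 + 0.035855 + 0.12460) = 0.14232 g → mol O = 0.14232 ÷ 15.999 = 0.0088953 mol
Divide by the smallest (0.0088953 mol): C 8.997, H 3.999, N 1.000, O 1.000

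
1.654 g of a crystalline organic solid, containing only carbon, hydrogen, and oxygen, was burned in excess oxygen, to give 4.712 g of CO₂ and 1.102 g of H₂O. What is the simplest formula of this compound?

C7H8O

mol C = 4.712 g CO₂ ÷ 44.009 g/mol = 0.10707 mol
mol H = 2 × 1.102 g H₂O ÷ 18.015 g/mol = 0.12234 mol
mass O = 1.654 − (1.2860 + 0.12332) = 0.24467 g → mol O = 0.24467 ÷ 15.999 = 0.015293 mol
Divide by the smallest (0.015293 mol): C 7.001, H 8.000, O 1.000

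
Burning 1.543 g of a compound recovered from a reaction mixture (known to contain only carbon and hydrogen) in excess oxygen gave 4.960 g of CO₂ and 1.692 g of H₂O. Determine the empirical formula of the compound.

mol C = 4.960 g CO₂ ÷ 44.009 g/mol = 0.11270 mol
mol H = 2 × 1.692 g H₂O ÷ 18.015 g/mol = 0.18784 mol
Divide by the smallest (0.11270 mol): C 1.000, H 1.667
Multiplying each by 3 gives whole numbers: C 3.00, H 5.00

C3H5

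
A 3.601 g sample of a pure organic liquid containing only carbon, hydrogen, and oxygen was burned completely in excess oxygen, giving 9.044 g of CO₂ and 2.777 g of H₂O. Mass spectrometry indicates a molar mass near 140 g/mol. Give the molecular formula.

C8H12O2

mol C = 9.044 g CO₂ ÷ 44.009 g/mol = 0.20550 mol
mol H = 2 × 2.777 g H₂O ÷ 18.015 g/mol = 0.30830 mol
mass O = 3.601 − (2.4683 + 0.31077) = 0.82193 g → mol O = 0.82193 ÷ 15.999 = 0.051374 mol
Divide by the smallest (0.051374 mol): C 4.000, H 6.001, O 1.000
Empirical formula: C4H6O
Empirical-formula mass = 70.09 g/mol; 140 ÷ 70.09 ≈ 2, so the molecular formula is C8H12O2.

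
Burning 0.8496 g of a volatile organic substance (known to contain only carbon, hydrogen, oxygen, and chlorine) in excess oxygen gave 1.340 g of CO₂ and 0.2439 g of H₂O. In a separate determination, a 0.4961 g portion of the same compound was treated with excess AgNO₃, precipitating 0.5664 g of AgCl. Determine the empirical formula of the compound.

C9H8Cl2O4

mol C = 1.340 g CO₂ ÷ 44.009 g/mol = 0.030448 mol
mol H = 2 × 0.2439 g H₂O ÷ 18.015 g/mol = 0.027077 mol
From the AgCl data: mol Cl per gram of compound = (0.5664 ÷ 143.318) ÷ 0.4961 = 0.0079662 mol/g, so in the 0.8496 g combustion sample mol Cl = 0.0067681 mol
mass O = 0.8496 − (0.36571 + 0.027294 + 0.23993) = 0.21666 g → mol O = 0.21666 ÷ 15.999 = 0.013542 mol
Divide by the smallest (0.0067681 mol): C 4.499, H 4.001, Cl 1.000, O 2.001
Multiplying each by 2 gives whole numbers: C 9.00, H 8.00, Cl 2.00, O 4.00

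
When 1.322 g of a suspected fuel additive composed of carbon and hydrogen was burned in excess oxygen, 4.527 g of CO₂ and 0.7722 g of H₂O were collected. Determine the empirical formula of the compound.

C6H5

mol C = 4.527 g CO₂ ÷ 44.009 g/mol = 0.10287 mol
mol H = 2 × 0.7722 g H₂O ÷ 18.015 g/mol = 0.085729 mol
Divide by the smallest (0.085729 mol): C 1.200, H 1.000
Multiplying each by 5 gives whole numbers: C 6.00, H 5.00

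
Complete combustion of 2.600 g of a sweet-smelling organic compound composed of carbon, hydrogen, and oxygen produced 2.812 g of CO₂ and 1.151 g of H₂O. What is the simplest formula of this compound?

mol C = 2.812 g CO₂ ÷ 44.009 g/mol = 0.063896 mol
mol H = 2 × 1.151 g H₂O ÷ 18.015 g/mol = 0.12778 mol
mass O = 2.600 − (0.76746 + 0.12880) = 1.7037 g → mol O = 1.7037 ÷ 15.999 = 0.10649 mol
Divide by the smallest (0.063896 mol): C 1.000, H 2.000, O 1.667
Multiplying each by 3 gives whole numbers: C 3.00, H 6.00, O 5.00

C3H6O5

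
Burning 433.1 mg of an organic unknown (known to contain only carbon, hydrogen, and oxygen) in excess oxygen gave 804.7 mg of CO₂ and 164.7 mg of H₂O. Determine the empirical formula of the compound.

mol C = 0.8047 g CO₂ ÷ 44.009 g/mol = 0.018285 mol
mol H = 2 × 0.1647 g H₂O ÷ 18.015 g/mol = 0.018285 mol
mass O = 0.4331 − (0.21962 + 0.018431) = 0.19505 g → mol O = 0.19505 ÷ 15.999 = 0.012191 mol
Divide by the smallest (0.012191 mol): C 1.500, H 1.500, O 1.000
Multiplying each by 2 gives whole numbers: C 3.00, H 3.00, O 2.00

C3H3O2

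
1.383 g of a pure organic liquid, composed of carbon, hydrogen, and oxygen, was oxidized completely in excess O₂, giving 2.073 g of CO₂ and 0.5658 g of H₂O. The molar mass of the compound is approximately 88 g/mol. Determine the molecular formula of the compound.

C3H4O3

mol C = 2.073 g CO₂ ÷ 44.009 g/mol = 0.047104 mol
mol H = 2 × 0.5658 g H₂O ÷ 18.015 g/mol = 0.062814 mol
mass O = 1.383 − (0.56577 + 0.063317) = 0.75392 g → mol O = 0.75392 ÷ 15.999 = 0.047123 mol
Divide by the smallest (0.047104 mol): C 1.000, H 1.334, O 1.000
Multiplying each by 3 gives whole numbers: C 3.00, H 4.00, O 3.00
Empirical formula: C3H4O3
Empirical-formula mass = 88.06 g/mol; 88 ÷ 88.06 ≈ 1, so the molecular formula is C3H4O3.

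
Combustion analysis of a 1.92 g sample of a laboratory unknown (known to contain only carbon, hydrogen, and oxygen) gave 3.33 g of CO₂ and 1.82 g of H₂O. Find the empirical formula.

mol C = 3.33 g CO₂ ÷ 44.009 g/mol = 0.07567 mol
mol H = 2 × 1.82 g H₂O ÷ 18.015 g/mol = 0.2021 mol
mass O = 1.92 − (0.9088 + 0.2037) = 0.8075 g → mol O = 0.8075 ÷ 15.999 = 0.05047 mol
Divide by the smallest (0.05047 mol): C 1.499, H 4.003, O 1.000
Multiplying each by 2 gives whole numbers: C 3.00, H 8.01, O 2.00

C3H8O2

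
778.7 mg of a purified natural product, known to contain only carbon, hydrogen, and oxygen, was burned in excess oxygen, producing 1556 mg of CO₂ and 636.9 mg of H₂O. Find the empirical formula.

C2H4O

mol C = 1.556 g CO₂ ÷ 44.009 g/mol = 0.035356 mol
mol H = 2 × 0.6369 g H₂O ÷ 18.015 g/mol = 0.070708 mol
mass O = 0.7787 − (0.42467 + 0.071273) = 0.28276 g → mol O = 0.28276 ÷ 15.999 = 0.017674 mol
Divide by the smallest (0.017674 mol): C 2.001, H 4.001, O 1.000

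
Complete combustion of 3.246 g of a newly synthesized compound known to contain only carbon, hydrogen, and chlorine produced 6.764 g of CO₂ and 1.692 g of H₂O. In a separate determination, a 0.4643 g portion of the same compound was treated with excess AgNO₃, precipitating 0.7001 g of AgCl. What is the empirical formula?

mol C = 6.764 g CO₂ ÷ 44.009 g/mol = 0.15370 mol
mol H = 2 × 1.692 g H₂O ÷ 18.015 g/mol = 0.18784 mol
From the AgCl data: mol Cl per gram of compound = (0.7001 ÷ 143.318) ÷ 0.4643 = 0.010521 mol/g, so in the 3.246 g combustion sample mol Cl = 0.034151 mol
Divide by the smallest (0.034151 mol): C 4.500, H 5.500, Cl 1.000
Multiplying each by 2 gives whole numbers: C 9.00, H 11.00, Cl 2.00

C9H11Cl2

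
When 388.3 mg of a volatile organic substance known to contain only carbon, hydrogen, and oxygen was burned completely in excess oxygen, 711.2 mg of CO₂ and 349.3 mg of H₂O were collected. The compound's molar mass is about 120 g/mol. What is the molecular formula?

mol C = 0.7112 g CO₂ ÷ 44.009 g/mol = 0.016160 mol
mol H = 2 × 0.3493 g H₂O ÷ 18.015 g/mol = 0.038779 mol
mass O = 0.3883 − (0.19410 + 0.039089) = 0.15511 g → mol O = 0.15511 ÷ 15.999 = 0.0096949 mol
Divide by the smallest (0.0096949 mol): C 1.667, H 4.000, O 1.000
Multiplying each by 3 gives whole numbers: C 5.00, H 12.00, O 3.00
Empirical formula: C5H12O3
Empirical-formula mass = 120.15 g/mol; 120 ÷ 120.15 ≈ 1, so the molecular formula is C5H12O3.

C5H12O3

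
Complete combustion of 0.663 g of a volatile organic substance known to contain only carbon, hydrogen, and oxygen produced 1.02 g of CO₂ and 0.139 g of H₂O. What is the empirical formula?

mol C = 1.02 g CO₂ ÷ 44.009 g/mol = 0.02318 mol
mol H = 2 × 0.139 g H₂O ÷ 18.015 g/mol = 0.01543 mol
mass O = 0.663 − (0.2784 + 0.01556) = 0.3691 g → mol O = 0.3691 ÷ 15.999 = 0.02307 mol
Divide by the smallest (0.01543 mol): C 1.502, H 1.000, O 1.495
Multiplying each by 2 gives whole numbers: C 3.00, H 2.00, O 2.99

C3H2O3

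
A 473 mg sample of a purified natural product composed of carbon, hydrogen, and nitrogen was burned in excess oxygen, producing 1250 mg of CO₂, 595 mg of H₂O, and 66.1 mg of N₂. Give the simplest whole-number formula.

mol C = 1.25 g CO₂ ÷ 44.009 g/mol = 0.02840 mol
mol H = 2 × 0.595 g H₂O ÷ 18.015 g/mol = 0.06606 mol
mol N = 2 × 0.0661 g N₂ ÷ 28.014 g/mol = 0.004719 mol
Divide by the smallest (0.004719 mol): C 6.019, H 13.998, N 1.000

C6H14N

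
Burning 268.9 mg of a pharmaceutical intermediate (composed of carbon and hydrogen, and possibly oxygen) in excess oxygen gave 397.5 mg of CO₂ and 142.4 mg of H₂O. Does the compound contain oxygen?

yes

mol C = 0.3975 g CO₂ ÷ 44.009 g/mol = 0.0090322 mol
mol H = 2 × 0.1424 g H₂O ÷ 18.015 g/mol = 0.015809 mol
C and H account for only 0.12442 g of the 0.2689 g sample; the remaining 0.14448 g must be oxygen.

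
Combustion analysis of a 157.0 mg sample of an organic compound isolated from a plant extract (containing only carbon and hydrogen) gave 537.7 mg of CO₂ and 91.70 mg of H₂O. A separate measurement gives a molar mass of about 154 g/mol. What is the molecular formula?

mol C = 0.5377 g CO₂ ÷ 44.009 g/mol = 0.012218 mol
mol H = 2 × 0.09170 g H₂O ÷ 18.015 g/mol = 0.010180 mol
Divide by the smallest (0.010180 mol): C 1.200, H 1.000
Multiplying each by 5 gives whole numbers: C 6.00, H 5.00
Empirical formula: C6H5
Empirical-formula mass = 77.11 g/mol; 154 ÷ 77.11 ≈ 2, so the molecular formula is C12H10.

C12H10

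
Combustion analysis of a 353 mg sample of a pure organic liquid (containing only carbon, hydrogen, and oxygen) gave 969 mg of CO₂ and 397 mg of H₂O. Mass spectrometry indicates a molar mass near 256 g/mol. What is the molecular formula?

C16H32O2

mol C = 0.969 g CO₂ ÷ 44.009 g/mol = 0.02202 mol
mol H = 2 × 0.397 g H₂O ÷ 18.015 g/mol = 0.04407 mol
mass O = 0.353 − (0.2645 + 0.04443) = 0.04411 g → mol O = 0.04411 ÷ 15.999 = 0.002757 mol
Divide by the smallest (0.002757 mol): C 7.986, H 15.985, O 1.000
Empirical formula: C8H16O
Empirical-formula mass = 128.22 g/mol; 256 ÷ 128.22 ≈ 2, so the molecular formula is C16H32O2.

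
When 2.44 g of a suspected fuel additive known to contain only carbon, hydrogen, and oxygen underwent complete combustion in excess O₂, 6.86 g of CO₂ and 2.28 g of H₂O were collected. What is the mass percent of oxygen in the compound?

mol C = 6.86 g CO₂ ÷ 44.009 g/mol = 0.1559 mol
mol H = 2 × 2.28 g H₂O ÷ 18.015 g/mol = 0.2531 mol
mass O = 2.44 − (1.872 + 0.2551) = 0.3126 g → mol O = 0.3126 ÷ 15.999 = 0.01954 mol
mass % O = 0.3126 g ÷ 2.44 g × 100%

12.8%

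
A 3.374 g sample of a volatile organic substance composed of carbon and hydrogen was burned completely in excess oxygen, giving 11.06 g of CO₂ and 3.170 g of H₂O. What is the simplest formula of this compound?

mol C = 11.06 g CO₂ ÷ 44.009 g/mol = 0.25131 mol
mol H = 2 × 3.170 g H₂O ÷ 18.015 g/mol = 0.35193 mol
Divide by the smallest (0.25131 mol): C 1.000, H 1.400
Multiplying each by 5 gives whole numbers: C 5.00, H 7.00

C5H7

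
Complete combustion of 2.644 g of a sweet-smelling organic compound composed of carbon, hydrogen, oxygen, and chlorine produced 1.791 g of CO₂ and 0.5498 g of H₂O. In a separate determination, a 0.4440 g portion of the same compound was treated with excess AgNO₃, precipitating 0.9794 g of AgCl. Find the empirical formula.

C2H3Cl2O2

mol C = 1.791 g CO₂ ÷ 44.009 g/mol = 0.040696 mol
mol H = 2 × 0.5498 g H₂O ÷ 18.015 g/mol = 0.061038 mol
From the AgCl data: mol Cl per gram of compound = (0.9794 ÷ 143.318) ÷ 0.4440 = 0.015391 mol/g, so in the 2.644 g combustion sample mol Cl = 0.040695 mol
mass O = 2.644 − (0.48880 + 0.061526 + 1.4426) = 0.65104 g → mol O = 0.65104 ÷ 15.999 = 0.040693 mol
Divide by the smallest (0.040693 mol): C 1.000, H 1.500, Cl 1.000, O 1.000
Multiplying each by 2 gives whole numbers: C 2.00, H 3.00, Cl 2.00, O 2.00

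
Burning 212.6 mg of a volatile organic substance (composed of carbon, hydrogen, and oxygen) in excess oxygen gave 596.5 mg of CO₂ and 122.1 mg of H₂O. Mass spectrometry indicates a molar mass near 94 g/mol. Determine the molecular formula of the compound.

C6H6O

mol C = 0.5965 g CO₂ ÷ 44.009 g/mol = 0.013554 mol
mol H = 2 × 0.1221 g H₂O ÷ 18.015 g/mol = 0.013555 mol
mass O = 0.2126 − (0.16280 + 0.013664) = 0.036139 g → mol O = 0.036139 ÷ 15.999 = 0.0022588 mol
Divide by the smallest (0.0022588 mol): C 6.001, H 6.001, O 1.000
Empirical formula: C6H6O
Empirical-formula mass = 94.11 g/mol; 94 ÷ 94.11 ≈ 1, so the molecular formula is C6H6O.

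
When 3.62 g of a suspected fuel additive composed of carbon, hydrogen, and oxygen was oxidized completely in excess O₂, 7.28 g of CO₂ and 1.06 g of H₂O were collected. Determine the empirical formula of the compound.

mol C = 7.28 g CO₂ ÷ 44.009 g/mol = 0.1654 mol
mol H = 2 × 1.06 g H₂O ÷ 18.015 g/mol = 0.1177 mol
mass O = 3.62 − (1.987 + 0.1186) = 1.515 g → mol O = 1.515 ÷ 15.999 = 0.09466 mol
Divide by the smallest (0.09466 mol): C 1.747, H 1.243, O 1.000
Multiplying each by 4 gives whole numbers: C 6.99, H 4.97, O 4.00

C7H5O4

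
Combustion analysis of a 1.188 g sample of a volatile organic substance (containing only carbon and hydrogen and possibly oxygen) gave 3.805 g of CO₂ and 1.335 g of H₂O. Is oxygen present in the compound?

mol C = 3.805 g CO₂ ÷ 44.009 g/mol = 0.086460 mol
mol H = 2 × 1.335 g H₂O ÷ 18.015 g/mol = 0.14821 mol
C and H together account for 1.1879 g — essentially the entire 1.188 g sample — so the compound contains no oxygen.

no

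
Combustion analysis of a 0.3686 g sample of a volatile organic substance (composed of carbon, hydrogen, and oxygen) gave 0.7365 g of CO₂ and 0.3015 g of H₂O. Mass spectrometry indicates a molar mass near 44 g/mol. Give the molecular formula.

mol C = 0.7365 g CO₂ ÷ 44.009 g/mol = 0.016735 mol
mol H = 2 × 0.3015 g H₂O ÷ 18.015 g/mol = 0.033472 mol
mass O = 0.3686 − (0.20101 + 0.033740) = 0.13385 g → mol O = 0.13385 ÷ 15.999 = 0.0083664 mol
Divide by the smallest (0.0083664 mol): C 2.000, H 4.001, O 1.000
Empirical formula: C2H4O
Empirical-formula mass = 44.05 g/mol; 44 ÷ 44.05 ≈ 1, so the molecular formula is C2H4O.

C2H4O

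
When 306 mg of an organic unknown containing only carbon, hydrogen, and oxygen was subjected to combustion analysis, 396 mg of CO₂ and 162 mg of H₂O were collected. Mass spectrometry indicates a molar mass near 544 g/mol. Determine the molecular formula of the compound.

mol C = 0.396 g CO₂ ÷ 44.009 g/mol = 0.008998 mol
mol H = 2 × 0.162 g H₂O ÷ 18.015 g/mol = 0.01799 mol
mass O = 0.306 − (0.1081 + 0.01813) = 0.1798 g → mol O = 0.1798 ÷ 15.999 = 0.01124 mol
Divide by the smallest (0.008998 mol): C 1.000, H 1.999, O 1.249
Multiplying each by 4 gives whole numbers: C 4.00, H 7.99, O 5.00
Empirical formula: C4H8O5
Empirical-formula mass = 136.10 g/mol; 544 ÷ 136.10 ≈ 4, so the molecular formula is C16H32O20.

C16H32O20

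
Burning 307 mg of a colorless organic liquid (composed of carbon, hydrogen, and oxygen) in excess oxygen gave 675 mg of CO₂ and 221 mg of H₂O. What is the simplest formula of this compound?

mol C = 0.675 g CO₂ ÷ 44.009 g/mol = 0.01534 mol
mol H = 2 × 0.221 g H₂O ÷ 18.015 g/mol = 0.02454 mol
mass O = 0.307 − (0.1842 + 0.02473) = 0.09805 g → mol O = 0.09805 ÷ 15.999 = 0.006128 mol
Divide by the smallest (0.006128 mol): C 2.503, H 4.004, O 1.000
Multiplying each by 2 gives whole numbers: C 5.01, H 8.01, O 2.00

C5H8O2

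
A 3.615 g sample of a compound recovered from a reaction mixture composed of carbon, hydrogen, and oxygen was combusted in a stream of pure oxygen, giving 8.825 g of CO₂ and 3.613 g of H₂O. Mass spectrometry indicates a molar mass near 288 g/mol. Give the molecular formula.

C16H32O4

mol C = 8.825 g CO₂ ÷ 44.009 g/mol = 0.20053 mol
mol H = 2 × 3.613 g H₂O ÷ 18.015 g/mol = 0.40111 mol
mass O = 3.615 − (2.4085 + 0.40432) = 0.80215 g → mol O = 0.80215 ÷ 15.999 = 0.050137 mol
Divide by the smallest (0.050137 mol): C 4.000, H 8.000, O 1.000
Empirical formula: C4H8O
Empirical-formula mass = 72.11 g/mol; 288 ÷ 72.11 ≈ 4, so the molecular formula is C16H32O4.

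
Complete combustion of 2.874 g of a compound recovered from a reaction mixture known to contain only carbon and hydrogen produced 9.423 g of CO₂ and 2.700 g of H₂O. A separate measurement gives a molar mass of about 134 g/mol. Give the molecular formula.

mol C = 9.423 g CO₂ ÷ 44.009 g/mol = 0.21412 mol
mol H = 2 × 2.700 g H₂O ÷ 18.015 g/mol = 0.29975 mol
Divide by the smallest (0.21412 mol): C 1.000, H 1.400
Multiplying each by 5 gives whole numbers: C 5.00, H 7.00
Empirical formula: C5H7
Empirical-formula mass = 67.11 g/mol; 134 ÷ 67.11 ≈ 2, so the molecular formula is C10H14.

C10H14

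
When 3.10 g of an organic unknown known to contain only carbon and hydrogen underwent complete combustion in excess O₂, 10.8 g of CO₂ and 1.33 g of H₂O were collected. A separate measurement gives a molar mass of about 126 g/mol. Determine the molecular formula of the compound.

C10H6

mol C = 10.8 g CO₂ ÷ 44.009 g/mol = 0.2454 mol
mol H = 2 × 1.33 g H₂O ÷ 18.015 g/mol = 0.1477 mol
Divide by the smallest (0.1477 mol): C 1.662, H 1.000
Multiplying each by 3 gives whole numbers: C 4.99, H 3.00
Empirical formula: C5H3
Empirical-formula mass = 63.08 g/mol; 126 ÷ 63.08 ≈ 2, so the molecular formula is C10H6.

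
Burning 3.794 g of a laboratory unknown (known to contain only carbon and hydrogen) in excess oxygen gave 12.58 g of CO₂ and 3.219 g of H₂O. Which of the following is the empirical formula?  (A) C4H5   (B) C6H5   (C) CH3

mol C = 12.58 g CO₂ ÷ 44.009 g/mol = 0.28585 mol
mol H = 2 × 3.219 g H₂O ÷ 18.015 g/mol = 0.35737 mol
Divide by the smallest (0.28585 mol): C 1.000, H 1.250
Multiplying each by 4 gives whole numbers: C 4.00, H 5.00

(A) C4H5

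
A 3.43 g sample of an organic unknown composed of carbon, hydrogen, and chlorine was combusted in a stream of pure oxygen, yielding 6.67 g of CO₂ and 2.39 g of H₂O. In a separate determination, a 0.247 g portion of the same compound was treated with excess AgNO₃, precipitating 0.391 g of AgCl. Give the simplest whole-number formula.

mol C = 6.67 g CO₂ ÷ 44.009 g/mol = 0.1516 mol
mol H = 2 × 2.39 g H₂O ÷ 18.015 g/mol = 0.2653 mol
From the AgCl data: mol Cl per gram of compound = (0.391 ÷ 143.318) ÷ 0.247 = 0.01105 mol/g, so in the 3.43 g combustion sample mol Cl = 0.03789 mol
Divide by the smallest (0.03789 mol): C 4.000, H 7.004, Cl 1.000

C4H7Cl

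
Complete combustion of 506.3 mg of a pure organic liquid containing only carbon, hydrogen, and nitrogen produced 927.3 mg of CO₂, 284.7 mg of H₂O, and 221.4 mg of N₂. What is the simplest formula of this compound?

mol C = 0.9273 g CO₂ ÷ 44.009 g/mol = 0.021071 mol
mol H = 2 × 0.2847 g H₂O ÷ 18.015 g/mol = 0.031607 mol
mol N = 2 × 0.2214 g N₂ ÷ 28.014 g/mol = 0.015806 mol
Divide by the smallest (0.015806 mol): C 1.333, H 2.000, N 1.000
Multiplying each by 3 gives whole numbers: C 4.00, H 6.00, N 3.00

C4H6N3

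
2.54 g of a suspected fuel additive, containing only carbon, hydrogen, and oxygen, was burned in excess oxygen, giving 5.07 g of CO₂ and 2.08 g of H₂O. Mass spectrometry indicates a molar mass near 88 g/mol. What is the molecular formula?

C4H8O2

mol C = 5.07 g CO₂ ÷ 44.009 g/mol = 0.1152 mol
mol H = 2 × 2.08 g H₂O ÷ 18.015 g/mol = 0.2309 mol
mass O = 2.54 − (1.384 + 0.2328) = 0.9235 g → mol O = 0.9235 ÷ 15.999 = 0.05772 mol
Divide by the smallest (0.05772 mol): C 1.996, H 4.000, O 1.000
Empirical formula: C2H4O
Empirical-formula mass = 44.05 g/mol; 88 ÷ 44.05 ≈ 2, so the molecular formula is C4H8O2.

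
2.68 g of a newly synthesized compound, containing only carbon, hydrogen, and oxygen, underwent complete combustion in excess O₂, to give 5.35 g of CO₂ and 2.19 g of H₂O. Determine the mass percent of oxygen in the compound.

mol C = 5.35 g CO₂ ÷ 44.009 g/mol = 0.1216 mol
mol H = 2 × 2.19 g H₂O ÷ 18.015 g/mol = 0.2431 mol
mass O = 2.68 − (1.460 + 0.2451) = 0.9748 g → mol O = 0.9748 ÷ 15.999 = 0.06093 mol
mass % O = 0.9748 g ÷ 2.68 g × 100%

36.4%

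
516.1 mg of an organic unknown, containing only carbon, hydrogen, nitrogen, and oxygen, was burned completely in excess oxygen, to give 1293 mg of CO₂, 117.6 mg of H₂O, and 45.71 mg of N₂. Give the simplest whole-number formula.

mol C = 1.293 g CO₂ ÷ 44.009 g/mol = 0.029380 mol
mol H = 2 × 0.1176 g H₂O ÷ 18.015 g/mol = 0.013056 mol
mol N = 2 × 0.04571 g N₂ ÷ 28.014 g/mol = 0.0032634 mol
mass O = 0.5161 − (0.35289 + 0.013160 + 0.045710) = 0.10434 g → mol O = 0.10434 ÷ 15.999 = 0.0065218 mol
Divide by the smallest (0.0032634 mol): C 9.003, H 4.001, N 1.000, O 1.998

C9H4NO2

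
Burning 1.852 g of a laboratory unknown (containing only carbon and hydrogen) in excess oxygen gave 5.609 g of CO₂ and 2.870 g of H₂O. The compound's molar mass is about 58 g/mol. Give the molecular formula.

mol C = 5.609 g CO₂ ÷ 44.009 g/mol = 0.12745 mol
mol H = 2 × 2.870 g H₂O ÷ 18.015 g/mol = 0.31862 mol
Divide by the smallest (0.12745 mol): C 1.000, H 2.500
Multiplying each by 2 gives whole numbers: C 2.00, H 5.00
Empirical formula: C2H5
Empirical-formula mass = 29.06 g/mol; 58 ÷ 29.06 ≈ 2, so the molecular formula is C4H10.

C4H10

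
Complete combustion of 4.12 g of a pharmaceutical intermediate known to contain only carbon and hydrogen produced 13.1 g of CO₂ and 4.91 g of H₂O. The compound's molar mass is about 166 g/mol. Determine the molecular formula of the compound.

C12H22

mol C = 13.1 g CO₂ ÷ 44.009 g/mol = 0.2977 mol
mol H = 2 × 4.91 g H₂O ÷ 18.015 g/mol = 0.5451 mol
Divide by the smallest (0.2977 mol): C 1.000, H 1.831
Multiplying each by 6 gives whole numbers: C 6.00, H 10.99
Empirical formula: C6H11
Empirical-formula mass = 83.15 g/mol; 166 ÷ 83.15 ≈ 2, so the molecular formula is C12H22.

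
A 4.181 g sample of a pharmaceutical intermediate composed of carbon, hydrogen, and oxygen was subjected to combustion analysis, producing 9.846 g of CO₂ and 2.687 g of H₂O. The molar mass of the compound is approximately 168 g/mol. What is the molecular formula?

mol C = 9.846 g CO₂ ÷ 44.009 g/mol = 0.22373 mol
mol H = 2 × 2.687 g H₂O ÷ 18.015 g/mol = 0.29831 mol
mass O = 4.181 − (2.6872 + 0.30069) = 1.1931 g → mol O = 1.1931 ÷ 15.999 = 0.074575 mol
Divide by the smallest (0.074575 mol): C 3.000, H 4.000, O 1.000
Empirical formula: C3H4O
Empirical-formula mass = 56.06 g/mol; 168 ÷ 56.06 ≈ 3, so the molecular formula is C9H12O3.

C9H12O3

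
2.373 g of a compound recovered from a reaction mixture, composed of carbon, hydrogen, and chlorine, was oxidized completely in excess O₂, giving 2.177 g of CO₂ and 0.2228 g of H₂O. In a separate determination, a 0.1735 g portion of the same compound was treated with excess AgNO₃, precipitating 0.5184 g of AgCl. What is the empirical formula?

mol C = 2.177 g CO₂ ÷ 44.009 g/mol = 0.049467 mol
mol H = 2 × 0.2228 g H₂O ÷ 18.015 g/mol = 0.024735 mol
From the AgCl data: mol Cl per gram of compound = (0.5184 ÷ 143.318) ÷ 0.1735 = 0.020848 mol/g, so in the 2.373 g combustion sample mol Cl = 0.049472 mol
Divide by the smallest (0.024735 mol): C 2.000, H 1.000, Cl 2.000

C2HCl2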